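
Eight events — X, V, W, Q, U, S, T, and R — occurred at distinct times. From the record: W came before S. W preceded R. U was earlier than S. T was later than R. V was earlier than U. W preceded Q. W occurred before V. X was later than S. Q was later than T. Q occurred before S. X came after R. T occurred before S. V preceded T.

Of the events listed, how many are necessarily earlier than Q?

4

Directly stated before Q: T and W.
R reaches Q via R → T → Q.
V reaches Q via V → T → Q.
That's R, T, V, and W — 4 in all.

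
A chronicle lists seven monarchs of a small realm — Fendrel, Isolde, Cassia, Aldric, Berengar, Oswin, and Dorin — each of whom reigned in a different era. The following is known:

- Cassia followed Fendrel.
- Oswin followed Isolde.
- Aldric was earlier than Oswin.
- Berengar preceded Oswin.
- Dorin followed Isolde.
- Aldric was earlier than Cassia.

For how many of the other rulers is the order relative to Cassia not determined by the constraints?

4

Forced before Cassia: Aldric and Fendrel.
That leaves Berengar, Dorin, Isolde, and Oswin with no forced order relative to Cassia — 4.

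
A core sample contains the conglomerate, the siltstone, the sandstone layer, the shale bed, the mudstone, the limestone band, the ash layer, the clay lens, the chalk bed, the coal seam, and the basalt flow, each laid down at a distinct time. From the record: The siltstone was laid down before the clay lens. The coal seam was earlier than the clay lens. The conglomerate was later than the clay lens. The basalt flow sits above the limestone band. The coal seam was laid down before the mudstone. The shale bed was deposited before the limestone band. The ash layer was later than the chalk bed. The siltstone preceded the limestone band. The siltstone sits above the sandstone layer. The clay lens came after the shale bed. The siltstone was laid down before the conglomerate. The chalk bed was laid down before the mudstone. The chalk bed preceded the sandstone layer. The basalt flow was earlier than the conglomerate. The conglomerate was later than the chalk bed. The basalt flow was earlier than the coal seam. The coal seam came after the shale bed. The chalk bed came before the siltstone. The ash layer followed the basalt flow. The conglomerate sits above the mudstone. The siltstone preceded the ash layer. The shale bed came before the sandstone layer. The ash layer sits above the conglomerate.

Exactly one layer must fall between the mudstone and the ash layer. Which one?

the conglomerate

Tracing the constraints gives the mudstone → the conglomerate → the ash layer, so the conglomerate sits after the mudstone and before the ash layer.
No other layer is forced both after the mudstone and before the ash layer.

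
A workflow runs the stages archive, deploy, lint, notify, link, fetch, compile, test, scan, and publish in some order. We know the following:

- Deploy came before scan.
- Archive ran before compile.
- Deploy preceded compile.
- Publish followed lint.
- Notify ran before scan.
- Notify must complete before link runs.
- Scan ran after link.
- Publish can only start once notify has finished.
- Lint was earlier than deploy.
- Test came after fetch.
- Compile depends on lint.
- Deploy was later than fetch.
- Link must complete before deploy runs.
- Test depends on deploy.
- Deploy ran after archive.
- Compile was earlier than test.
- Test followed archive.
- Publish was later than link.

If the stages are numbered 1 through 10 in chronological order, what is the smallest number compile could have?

Archive, deploy, fetch, link, lint, and notify must all come before compile — 6 forced predecessors.
Nothing else is forced ahead of compile, so its earliest slot is position 6 + 1 = 7.

7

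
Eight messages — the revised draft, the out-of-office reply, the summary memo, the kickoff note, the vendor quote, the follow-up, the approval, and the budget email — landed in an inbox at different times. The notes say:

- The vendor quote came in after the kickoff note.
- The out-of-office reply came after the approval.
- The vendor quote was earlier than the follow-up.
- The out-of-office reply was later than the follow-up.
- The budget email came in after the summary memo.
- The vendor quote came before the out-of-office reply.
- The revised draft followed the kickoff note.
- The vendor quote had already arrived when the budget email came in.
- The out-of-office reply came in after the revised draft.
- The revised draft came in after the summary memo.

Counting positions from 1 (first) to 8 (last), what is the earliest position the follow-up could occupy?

3

The kickoff note and the vendor quote must both come before the follow-up — 2 forced predecessors.
Nothing else is forced ahead of the follow-up, so its earliest slot is position 2 + 1 = 3.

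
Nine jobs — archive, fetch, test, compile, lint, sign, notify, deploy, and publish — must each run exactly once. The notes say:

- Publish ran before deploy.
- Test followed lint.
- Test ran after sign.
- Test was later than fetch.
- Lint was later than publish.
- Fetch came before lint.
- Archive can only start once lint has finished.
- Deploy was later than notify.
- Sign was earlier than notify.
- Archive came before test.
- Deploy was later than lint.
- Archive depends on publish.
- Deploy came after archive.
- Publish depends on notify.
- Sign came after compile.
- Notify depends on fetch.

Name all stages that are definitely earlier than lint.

Directly stated before lint: fetch and publish.
Compile reaches lint via compile → sign → notify → publish → lint.
Notify reaches lint via notify → publish → lint.
Sign reaches lint via sign → notify → publish → lint.
No chain forces test (or any of the others) ahead of lint.

compile, fetch, notify, publish, sign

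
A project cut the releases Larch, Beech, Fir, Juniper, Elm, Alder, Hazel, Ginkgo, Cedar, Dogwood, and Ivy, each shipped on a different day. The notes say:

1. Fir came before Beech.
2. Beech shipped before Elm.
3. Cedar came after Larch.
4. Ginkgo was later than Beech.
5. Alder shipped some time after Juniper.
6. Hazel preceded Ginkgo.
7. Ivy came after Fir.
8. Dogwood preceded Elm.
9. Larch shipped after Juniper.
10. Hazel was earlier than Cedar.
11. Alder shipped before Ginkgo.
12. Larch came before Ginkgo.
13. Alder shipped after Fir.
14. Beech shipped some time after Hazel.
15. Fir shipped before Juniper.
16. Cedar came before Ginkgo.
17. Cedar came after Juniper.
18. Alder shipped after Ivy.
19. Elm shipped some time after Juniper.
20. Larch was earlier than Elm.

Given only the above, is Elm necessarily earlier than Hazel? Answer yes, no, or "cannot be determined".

no

Tracing the constraints gives Hazel → Beech → Elm, so Hazel must come before Elm.
That means Elm cannot be before Hazel.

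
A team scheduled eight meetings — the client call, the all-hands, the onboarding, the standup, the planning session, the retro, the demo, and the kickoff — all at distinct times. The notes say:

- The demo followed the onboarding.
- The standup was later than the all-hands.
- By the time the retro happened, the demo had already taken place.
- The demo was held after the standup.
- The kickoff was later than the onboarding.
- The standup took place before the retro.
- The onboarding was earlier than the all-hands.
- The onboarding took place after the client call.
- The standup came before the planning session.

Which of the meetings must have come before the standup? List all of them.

Directly stated before the standup: the all-hands.
The client call reaches the standup via the client call → the onboarding → the all-hands → the standup.
The onboarding reaches the standup via the onboarding → the all-hands → the standup.
No chain forces the planning session (or any of the others) ahead of the standup.

the all-hands, the client call, the onboarding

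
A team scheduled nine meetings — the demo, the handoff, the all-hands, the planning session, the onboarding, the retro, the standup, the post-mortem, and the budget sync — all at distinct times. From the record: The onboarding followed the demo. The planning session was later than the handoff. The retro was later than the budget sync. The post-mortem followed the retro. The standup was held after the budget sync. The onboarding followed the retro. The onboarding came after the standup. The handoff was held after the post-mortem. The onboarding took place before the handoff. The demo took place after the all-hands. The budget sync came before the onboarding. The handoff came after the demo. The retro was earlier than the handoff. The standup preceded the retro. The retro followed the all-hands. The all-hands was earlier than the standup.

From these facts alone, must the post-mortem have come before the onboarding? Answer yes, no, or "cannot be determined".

No chain of stated constraints runs from the post-mortem to the onboarding, and none runs from the onboarding to the post-mortem either.
So the relative order of the post-mortem and the onboarding is not fixed by the given facts.

cannot be determined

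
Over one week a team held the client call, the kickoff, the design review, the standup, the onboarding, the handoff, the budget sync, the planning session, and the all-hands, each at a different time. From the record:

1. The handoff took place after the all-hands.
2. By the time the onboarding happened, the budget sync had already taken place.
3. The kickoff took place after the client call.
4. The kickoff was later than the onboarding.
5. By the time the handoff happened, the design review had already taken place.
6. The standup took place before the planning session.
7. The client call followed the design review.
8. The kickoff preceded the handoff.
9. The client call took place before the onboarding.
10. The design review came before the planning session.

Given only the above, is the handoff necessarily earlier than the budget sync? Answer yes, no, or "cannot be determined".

Tracing the constraints gives the budget sync → the onboarding → the kickoff → the handoff, so the budget sync must come before the handoff.
That means the handoff cannot be before the budget sync.

no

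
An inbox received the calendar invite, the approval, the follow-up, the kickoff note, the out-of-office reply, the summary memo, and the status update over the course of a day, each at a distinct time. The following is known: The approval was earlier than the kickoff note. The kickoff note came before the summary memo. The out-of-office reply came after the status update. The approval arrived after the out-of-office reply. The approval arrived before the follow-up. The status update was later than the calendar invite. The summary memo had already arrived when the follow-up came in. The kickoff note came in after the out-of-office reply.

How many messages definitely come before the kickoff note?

4

Directly stated before the kickoff note: the approval and the out-of-office reply.
The calendar invite reaches the kickoff note via the calendar invite → the status update → the out-of-office reply → the kickoff note.
The status update reaches the kickoff note via the status update → the out-of-office reply → the kickoff note.
No chain forces the summary memo (or any of the others) ahead of the kickoff note.
That's the approval, the calendar invite, the out-of-office reply, and the status update — 4 in all.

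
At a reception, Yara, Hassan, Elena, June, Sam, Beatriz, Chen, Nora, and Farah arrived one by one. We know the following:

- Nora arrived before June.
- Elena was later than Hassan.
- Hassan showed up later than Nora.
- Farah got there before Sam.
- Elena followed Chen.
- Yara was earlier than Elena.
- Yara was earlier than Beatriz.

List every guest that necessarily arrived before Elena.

Chen, Hassan, Nora, Yara

Directly stated before Elena: Chen, Hassan, and Yara.
Nora reaches Elena via Nora → Hassan → Elena.
No chain forces Sam (or any of the others) ahead of Elena.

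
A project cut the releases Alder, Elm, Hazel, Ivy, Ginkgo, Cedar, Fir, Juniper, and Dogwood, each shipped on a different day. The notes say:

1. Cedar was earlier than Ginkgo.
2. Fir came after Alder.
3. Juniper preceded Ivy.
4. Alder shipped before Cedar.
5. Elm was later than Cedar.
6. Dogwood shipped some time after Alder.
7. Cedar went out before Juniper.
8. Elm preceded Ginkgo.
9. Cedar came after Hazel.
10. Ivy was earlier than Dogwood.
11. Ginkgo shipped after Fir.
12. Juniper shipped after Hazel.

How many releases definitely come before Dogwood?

5

Directly stated before Dogwood: Alder and Ivy.
Cedar reaches Dogwood via Cedar → Juniper → Ivy → Dogwood.
Hazel reaches Dogwood via Hazel → Juniper → Ivy → Dogwood.
Juniper reaches Dogwood via Juniper → Ivy → Dogwood.
No chain forces Ginkgo (or any of the others) ahead of Dogwood.
That's Alder, Cedar, Hazel, Ivy, and Juniper — 5 in all.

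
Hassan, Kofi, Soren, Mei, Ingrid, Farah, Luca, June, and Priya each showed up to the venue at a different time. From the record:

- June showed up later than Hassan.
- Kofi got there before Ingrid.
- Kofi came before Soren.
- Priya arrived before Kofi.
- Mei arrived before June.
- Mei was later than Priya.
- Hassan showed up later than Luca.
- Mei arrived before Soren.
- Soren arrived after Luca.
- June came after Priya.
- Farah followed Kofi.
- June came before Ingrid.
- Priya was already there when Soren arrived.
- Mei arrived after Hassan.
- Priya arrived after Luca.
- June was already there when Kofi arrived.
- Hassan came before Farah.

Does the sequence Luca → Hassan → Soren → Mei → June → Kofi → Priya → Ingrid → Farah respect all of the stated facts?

The constraints require Priya before Kofi, but in the proposed sequence Kofi appears ahead of Priya. That one violation is enough.

no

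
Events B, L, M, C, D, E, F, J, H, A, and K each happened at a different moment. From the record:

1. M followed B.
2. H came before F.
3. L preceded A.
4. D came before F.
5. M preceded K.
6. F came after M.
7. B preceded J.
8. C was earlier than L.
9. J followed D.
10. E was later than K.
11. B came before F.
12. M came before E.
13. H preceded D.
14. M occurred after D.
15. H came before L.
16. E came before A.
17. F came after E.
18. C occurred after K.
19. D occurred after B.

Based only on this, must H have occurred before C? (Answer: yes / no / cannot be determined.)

Chain the constraints: H → D → M → K → C. Each link is directly stated, so H comes before C.

yes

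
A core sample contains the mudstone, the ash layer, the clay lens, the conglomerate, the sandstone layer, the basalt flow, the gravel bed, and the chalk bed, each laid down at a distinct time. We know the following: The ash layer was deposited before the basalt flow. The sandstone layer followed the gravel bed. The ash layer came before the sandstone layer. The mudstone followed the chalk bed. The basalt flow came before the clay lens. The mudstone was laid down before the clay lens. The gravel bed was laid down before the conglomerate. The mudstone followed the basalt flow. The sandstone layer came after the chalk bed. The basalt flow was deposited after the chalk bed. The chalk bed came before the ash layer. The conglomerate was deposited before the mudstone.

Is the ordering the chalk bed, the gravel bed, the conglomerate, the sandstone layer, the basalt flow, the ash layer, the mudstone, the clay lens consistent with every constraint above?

The constraints require the ash layer before the sandstone layer, but in the proposed sequence the sandstone layer appears ahead of the ash layer. That one violation is enough.

no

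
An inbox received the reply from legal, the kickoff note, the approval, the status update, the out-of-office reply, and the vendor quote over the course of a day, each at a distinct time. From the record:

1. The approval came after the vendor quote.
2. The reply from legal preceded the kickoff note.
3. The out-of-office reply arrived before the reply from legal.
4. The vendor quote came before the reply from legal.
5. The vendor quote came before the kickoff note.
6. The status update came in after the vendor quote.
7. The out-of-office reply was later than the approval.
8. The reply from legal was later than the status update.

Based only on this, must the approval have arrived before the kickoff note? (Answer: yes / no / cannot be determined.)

Chain the constraints: the approval → the out-of-office reply → the reply from legal → the kickoff note. Each link is directly stated, so the approval comes before the kickoff note.

yes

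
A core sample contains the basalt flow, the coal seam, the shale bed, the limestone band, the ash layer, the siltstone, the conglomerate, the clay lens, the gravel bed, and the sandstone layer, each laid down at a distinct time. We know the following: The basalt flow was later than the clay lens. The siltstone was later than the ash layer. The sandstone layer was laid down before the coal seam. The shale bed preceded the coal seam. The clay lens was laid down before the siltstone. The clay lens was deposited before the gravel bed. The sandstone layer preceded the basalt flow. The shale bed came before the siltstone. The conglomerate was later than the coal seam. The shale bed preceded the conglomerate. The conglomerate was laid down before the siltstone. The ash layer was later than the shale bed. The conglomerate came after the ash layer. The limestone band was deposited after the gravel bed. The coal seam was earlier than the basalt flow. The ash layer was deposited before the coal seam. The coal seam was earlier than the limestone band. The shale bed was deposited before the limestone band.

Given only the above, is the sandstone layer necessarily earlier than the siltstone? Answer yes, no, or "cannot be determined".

Chain the constraints: the sandstone layer → the coal seam → the conglomerate → the siltstone. Each link is directly stated, so the sandstone layer comes before the siltstone.

yes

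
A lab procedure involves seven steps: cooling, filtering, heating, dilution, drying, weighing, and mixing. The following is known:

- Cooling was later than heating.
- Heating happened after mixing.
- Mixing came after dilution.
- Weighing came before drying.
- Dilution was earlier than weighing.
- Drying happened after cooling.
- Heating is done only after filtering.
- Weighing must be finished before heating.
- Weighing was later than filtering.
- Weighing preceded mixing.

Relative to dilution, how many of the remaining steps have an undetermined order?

1

Forced after dilution: cooling, drying, heating, mixing, and weighing.
That leaves filtering with no forced order relative to dilution — 1.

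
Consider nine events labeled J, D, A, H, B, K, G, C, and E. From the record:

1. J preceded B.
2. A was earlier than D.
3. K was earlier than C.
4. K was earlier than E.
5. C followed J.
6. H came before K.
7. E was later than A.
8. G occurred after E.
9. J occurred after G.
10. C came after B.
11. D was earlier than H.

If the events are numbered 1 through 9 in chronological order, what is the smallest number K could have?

A, D, and H must all come before K — 3 forced predecessors.
Nothing else is forced ahead of K, so its earliest slot is position 3 + 1 = 4.

4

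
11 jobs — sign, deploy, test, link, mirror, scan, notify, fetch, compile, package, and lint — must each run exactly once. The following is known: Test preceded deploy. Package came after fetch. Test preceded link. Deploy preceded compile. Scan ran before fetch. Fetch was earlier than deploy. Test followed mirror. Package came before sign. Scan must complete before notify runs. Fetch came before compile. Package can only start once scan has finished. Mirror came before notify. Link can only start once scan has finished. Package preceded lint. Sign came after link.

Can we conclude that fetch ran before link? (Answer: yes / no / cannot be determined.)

cannot be determined

No chain of stated constraints runs from fetch to link, and none runs from link to fetch either.
So the relative order of fetch and link is not fixed by the given facts.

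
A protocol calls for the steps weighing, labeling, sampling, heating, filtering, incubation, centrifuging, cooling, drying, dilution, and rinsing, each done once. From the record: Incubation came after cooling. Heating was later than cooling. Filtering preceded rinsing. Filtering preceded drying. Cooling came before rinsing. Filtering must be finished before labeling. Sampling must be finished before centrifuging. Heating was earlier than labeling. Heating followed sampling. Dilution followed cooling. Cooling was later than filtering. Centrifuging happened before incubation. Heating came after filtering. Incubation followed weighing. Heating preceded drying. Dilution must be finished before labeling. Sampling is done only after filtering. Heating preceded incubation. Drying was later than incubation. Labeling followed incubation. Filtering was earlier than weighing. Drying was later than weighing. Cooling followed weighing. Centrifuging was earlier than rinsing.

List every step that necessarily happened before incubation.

centrifuging, cooling, filtering, heating, sampling, weighing

Directly stated before incubation: centrifuging, cooling, heating, and weighing.
Filtering reaches incubation via filtering → cooling → incubation.
Sampling reaches incubation via sampling → heating → incubation.
No chain forces rinsing (or any of the others) ahead of incubation.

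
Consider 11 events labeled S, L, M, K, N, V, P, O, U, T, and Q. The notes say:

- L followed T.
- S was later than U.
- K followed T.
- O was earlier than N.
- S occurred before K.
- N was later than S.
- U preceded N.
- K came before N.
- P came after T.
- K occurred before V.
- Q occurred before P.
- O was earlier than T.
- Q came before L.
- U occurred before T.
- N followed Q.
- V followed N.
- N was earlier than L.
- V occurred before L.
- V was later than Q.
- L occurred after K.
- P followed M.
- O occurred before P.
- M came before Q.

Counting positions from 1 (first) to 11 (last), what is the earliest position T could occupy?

O and U must both come before T — 2 forced predecessors.
Nothing else is forced ahead of T, so its earliest slot is position 2 + 1 = 3.

3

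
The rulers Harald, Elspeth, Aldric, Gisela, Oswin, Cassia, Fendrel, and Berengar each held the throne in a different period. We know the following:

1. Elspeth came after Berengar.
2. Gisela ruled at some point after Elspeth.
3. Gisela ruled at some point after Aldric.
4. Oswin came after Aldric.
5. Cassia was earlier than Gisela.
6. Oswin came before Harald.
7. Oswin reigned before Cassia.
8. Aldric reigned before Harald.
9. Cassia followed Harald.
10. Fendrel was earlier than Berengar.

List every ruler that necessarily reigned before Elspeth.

Directly stated before Elspeth: Berengar.
Fendrel reaches Elspeth via Fendrel → Berengar → Elspeth.
No chain forces Cassia (or any of the others) ahead of Elspeth.

Berengar, Fendrel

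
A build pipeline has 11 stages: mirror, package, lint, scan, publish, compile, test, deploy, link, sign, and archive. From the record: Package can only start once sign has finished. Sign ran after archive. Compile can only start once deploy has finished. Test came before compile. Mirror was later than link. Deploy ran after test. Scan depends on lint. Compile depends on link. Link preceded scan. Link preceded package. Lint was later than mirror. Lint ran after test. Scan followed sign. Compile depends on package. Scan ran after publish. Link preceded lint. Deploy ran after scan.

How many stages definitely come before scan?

7

Directly stated before scan: link, lint, publish, and sign.
Archive reaches scan via archive → sign → scan.
Mirror reaches scan via mirror → lint → scan.
Test reaches scan via test → lint → scan.
No chain forces deploy (or any of the others) ahead of scan.
That's archive, link, lint, mirror, publish, sign, and test — 7 in all.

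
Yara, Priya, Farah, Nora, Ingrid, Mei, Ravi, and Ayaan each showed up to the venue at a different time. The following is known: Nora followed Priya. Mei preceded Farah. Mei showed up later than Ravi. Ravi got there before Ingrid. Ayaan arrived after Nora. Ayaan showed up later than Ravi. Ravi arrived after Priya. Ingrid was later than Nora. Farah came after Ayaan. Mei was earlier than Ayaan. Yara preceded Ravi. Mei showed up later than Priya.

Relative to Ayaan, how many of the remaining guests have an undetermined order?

Forced before Ayaan: Mei, Nora, Priya, Ravi, and Yara; forced after Ayaan: Farah.
That leaves Ingrid with no forced order relative to Ayaan — 1.

1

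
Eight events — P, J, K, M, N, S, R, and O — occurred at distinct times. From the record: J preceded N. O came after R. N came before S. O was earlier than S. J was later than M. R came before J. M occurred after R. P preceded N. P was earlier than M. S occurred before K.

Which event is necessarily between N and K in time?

Tracing the constraints gives N → S → K, so S sits after N and before K.
No other event is forced both after N and before K.

S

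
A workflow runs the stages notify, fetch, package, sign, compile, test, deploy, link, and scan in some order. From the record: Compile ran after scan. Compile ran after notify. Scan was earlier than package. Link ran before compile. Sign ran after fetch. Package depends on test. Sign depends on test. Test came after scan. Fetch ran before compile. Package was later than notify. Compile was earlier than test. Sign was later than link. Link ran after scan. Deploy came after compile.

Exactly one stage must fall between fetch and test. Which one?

Tracing the constraints gives fetch → compile → test, so compile sits after fetch and before test.
No other stage is forced both after fetch and before test.

compile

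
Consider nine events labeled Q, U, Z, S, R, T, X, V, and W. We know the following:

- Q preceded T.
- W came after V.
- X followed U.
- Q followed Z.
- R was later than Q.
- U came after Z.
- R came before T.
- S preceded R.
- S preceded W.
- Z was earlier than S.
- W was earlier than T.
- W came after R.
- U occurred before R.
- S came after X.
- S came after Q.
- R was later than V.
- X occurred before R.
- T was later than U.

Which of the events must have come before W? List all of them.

Directly stated before W: R, S, and V.
Q reaches W via Q → S → W.
U reaches W via U → R → W.
X reaches W via X → R → W.
Likewise Z reaches W by chaining the stated constraints.
No chain forces T ahead of W.

Q, R, S, U, V, X, Z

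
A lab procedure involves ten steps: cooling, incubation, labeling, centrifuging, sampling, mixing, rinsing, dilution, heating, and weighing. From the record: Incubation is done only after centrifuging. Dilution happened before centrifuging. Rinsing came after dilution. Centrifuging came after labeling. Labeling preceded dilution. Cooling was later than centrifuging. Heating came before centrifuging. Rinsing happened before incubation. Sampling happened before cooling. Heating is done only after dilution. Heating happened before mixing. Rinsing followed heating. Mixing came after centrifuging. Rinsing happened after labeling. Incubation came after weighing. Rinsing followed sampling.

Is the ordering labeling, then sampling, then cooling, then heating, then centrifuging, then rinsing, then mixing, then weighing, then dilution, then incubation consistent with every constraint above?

no

The constraints require dilution before rinsing, but in the proposed sequence rinsing appears ahead of dilution. That one violation is enough.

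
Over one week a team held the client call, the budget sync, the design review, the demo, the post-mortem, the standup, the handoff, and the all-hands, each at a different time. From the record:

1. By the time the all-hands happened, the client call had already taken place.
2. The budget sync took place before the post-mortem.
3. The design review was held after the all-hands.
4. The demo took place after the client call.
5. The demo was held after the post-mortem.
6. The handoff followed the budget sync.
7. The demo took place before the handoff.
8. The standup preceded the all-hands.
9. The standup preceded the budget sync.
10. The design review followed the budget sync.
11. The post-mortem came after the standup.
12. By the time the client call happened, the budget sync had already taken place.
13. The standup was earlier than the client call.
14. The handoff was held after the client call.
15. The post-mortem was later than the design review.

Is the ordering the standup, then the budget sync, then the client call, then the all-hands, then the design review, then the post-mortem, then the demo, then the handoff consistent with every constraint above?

yes

Check each stated constraint against the proposed order — e.g. the client call is ahead of the handoff; the budget sync is ahead of the handoff. Every pair is in the required order; nothing is violated.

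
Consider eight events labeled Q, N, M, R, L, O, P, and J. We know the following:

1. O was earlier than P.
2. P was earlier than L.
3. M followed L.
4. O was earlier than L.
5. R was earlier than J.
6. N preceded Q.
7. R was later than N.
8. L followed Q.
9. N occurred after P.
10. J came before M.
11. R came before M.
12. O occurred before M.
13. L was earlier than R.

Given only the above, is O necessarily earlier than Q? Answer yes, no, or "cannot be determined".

yes

Chain the constraints: O → P → N → Q. Each link is directly stated, so O comes before Q.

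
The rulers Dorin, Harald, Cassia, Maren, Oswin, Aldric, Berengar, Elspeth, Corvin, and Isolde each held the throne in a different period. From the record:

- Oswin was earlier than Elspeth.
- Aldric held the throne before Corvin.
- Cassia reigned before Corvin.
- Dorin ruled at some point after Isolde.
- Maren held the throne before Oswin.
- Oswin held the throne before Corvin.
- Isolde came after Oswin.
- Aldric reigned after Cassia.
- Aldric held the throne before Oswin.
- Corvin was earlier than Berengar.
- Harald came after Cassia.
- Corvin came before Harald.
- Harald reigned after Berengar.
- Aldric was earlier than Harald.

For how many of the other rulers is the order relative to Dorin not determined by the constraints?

Forced before Dorin: Aldric, Cassia, Isolde, Maren, and Oswin.
That leaves Berengar, Corvin, Elspeth, and Harald with no forced order relative to Dorin — 4.

4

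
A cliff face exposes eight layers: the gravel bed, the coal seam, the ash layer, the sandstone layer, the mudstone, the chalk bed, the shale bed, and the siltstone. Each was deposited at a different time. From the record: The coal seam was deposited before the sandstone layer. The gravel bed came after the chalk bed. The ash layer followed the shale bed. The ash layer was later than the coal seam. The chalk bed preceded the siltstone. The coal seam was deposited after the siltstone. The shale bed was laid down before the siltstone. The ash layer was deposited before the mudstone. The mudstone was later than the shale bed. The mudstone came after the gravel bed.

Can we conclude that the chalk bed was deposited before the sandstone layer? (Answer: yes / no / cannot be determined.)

yes

Chain the constraints: the chalk bed → the siltstone → the coal seam → the sandstone layer. Each link is directly stated, so the chalk bed comes before the sandstone layer.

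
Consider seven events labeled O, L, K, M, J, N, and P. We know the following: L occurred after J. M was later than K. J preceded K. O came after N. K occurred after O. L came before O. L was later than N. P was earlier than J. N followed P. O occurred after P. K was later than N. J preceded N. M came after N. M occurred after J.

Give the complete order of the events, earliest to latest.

The constraints fix every adjacent pair, so only one ordering works:
P → J → N → L → O → K → M.

P, J, N, L, O, K, M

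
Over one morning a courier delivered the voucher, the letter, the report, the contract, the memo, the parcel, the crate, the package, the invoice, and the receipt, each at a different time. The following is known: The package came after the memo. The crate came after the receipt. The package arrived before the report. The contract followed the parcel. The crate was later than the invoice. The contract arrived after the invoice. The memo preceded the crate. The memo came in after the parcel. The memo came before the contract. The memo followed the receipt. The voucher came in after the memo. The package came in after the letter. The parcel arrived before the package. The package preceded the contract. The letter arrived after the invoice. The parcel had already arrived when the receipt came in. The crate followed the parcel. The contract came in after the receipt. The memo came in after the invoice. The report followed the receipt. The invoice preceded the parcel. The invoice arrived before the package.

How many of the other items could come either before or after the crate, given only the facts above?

5

Forced before the crate: the invoice, the memo, the parcel, and the receipt.
That leaves the contract, the letter, the package, the report, and the voucher with no forced order relative to the crate — 5.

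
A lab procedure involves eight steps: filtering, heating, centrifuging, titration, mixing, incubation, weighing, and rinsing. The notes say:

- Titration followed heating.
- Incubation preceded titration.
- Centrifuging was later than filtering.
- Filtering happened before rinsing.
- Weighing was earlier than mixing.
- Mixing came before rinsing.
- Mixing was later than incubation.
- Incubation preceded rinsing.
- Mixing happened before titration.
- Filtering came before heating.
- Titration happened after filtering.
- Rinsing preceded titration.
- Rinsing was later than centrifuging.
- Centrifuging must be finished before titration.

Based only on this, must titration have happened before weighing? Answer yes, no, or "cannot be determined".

no

Tracing the constraints gives weighing → mixing → titration, so weighing must come before titration.
That means titration cannot be before weighing.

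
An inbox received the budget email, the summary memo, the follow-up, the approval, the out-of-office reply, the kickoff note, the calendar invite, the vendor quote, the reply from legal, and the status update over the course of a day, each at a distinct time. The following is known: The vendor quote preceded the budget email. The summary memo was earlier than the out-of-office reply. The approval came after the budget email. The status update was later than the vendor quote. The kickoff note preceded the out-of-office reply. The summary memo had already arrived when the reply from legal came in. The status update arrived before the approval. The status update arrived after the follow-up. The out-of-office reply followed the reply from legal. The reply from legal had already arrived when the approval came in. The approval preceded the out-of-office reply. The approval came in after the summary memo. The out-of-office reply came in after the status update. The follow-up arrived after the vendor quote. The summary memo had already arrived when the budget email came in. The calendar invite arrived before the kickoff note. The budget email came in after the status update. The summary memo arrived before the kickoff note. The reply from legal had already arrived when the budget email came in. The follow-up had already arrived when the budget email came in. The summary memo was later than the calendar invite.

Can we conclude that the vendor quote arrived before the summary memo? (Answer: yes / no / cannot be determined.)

No chain of stated constraints runs from the vendor quote to the summary memo, and none runs from the summary memo to the vendor quote either.
So the relative order of the vendor quote and the summary memo is not fixed by the given facts.

cannot be determined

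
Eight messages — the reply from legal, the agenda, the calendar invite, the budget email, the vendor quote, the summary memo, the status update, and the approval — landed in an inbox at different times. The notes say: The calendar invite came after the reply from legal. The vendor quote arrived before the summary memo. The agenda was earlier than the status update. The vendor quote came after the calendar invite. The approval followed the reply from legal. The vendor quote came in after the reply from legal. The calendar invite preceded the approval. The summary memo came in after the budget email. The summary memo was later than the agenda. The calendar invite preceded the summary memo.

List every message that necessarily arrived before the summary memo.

the agenda, the budget email, the calendar invite, the reply from legal, the vendor quote

Directly stated before the summary memo: the agenda, the budget email, the calendar invite, and the vendor quote.
The reply from legal reaches the summary memo via the reply from legal → the calendar invite → the summary memo.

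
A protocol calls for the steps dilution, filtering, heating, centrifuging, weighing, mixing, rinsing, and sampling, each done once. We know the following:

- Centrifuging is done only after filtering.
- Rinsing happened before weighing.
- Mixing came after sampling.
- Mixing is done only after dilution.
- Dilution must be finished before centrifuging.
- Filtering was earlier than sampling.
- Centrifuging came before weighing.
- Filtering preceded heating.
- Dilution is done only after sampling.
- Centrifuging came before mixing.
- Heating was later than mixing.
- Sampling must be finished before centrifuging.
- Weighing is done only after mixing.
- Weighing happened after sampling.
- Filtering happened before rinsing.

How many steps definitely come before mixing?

Directly stated before mixing: centrifuging, dilution, and sampling.
Filtering reaches mixing via filtering → centrifuging → mixing.
No chain forces heating (or any of the others) ahead of mixing.
That's centrifuging, dilution, filtering, and sampling — 4 in all.

4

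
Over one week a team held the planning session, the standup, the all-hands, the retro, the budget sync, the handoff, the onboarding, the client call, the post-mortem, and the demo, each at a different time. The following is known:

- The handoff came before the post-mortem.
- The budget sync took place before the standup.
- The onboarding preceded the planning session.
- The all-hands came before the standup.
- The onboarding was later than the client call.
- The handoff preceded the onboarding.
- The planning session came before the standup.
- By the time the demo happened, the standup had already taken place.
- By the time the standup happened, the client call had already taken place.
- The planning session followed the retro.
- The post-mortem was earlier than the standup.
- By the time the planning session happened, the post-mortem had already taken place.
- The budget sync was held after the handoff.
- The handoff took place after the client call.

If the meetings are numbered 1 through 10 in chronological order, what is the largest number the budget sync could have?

8

The budget sync must come before the demo and the standup — 2 meetings forced after it.
Everything else can be placed before the budget sync in some valid order, so the budget sync can sit as late as position 10 − 2 = 8.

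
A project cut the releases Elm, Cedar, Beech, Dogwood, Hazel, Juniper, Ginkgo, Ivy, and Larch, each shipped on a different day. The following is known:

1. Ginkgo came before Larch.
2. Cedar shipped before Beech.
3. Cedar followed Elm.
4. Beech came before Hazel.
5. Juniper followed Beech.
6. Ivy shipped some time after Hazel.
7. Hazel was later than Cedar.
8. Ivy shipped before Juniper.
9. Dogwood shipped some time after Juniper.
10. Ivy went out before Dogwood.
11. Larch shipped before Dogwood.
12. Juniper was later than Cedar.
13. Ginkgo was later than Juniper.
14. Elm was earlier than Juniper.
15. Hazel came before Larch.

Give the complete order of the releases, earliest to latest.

Elm, Cedar, Beech, Hazel, Ivy, Juniper, Ginkgo, Larch, Dogwood

The constraints fix every adjacent pair, so only one ordering works:
Elm → Cedar → Beech → Hazel → Ivy → Juniper → Ginkgo → Larch → Dogwood.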